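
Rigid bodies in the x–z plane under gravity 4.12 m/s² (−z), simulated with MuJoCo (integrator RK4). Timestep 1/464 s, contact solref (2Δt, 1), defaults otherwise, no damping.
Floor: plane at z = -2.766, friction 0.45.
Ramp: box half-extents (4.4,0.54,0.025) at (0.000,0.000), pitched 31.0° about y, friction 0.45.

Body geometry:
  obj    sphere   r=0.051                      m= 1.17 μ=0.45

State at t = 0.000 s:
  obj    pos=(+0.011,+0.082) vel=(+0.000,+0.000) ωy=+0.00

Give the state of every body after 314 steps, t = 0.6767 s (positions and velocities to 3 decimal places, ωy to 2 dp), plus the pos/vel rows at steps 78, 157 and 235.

State at t = 0.6767 s:
  obj    pos=(+0.309,-0.097) vel=(+0.879,-0.528) ωy=+20.11

Key-timestep trajectory:
   step    t(s)  obj.x    obj.z    obj.vx   obj.vz 
     78  0.1681   +0.029  +0.071  +0.218  -0.131
    157  0.3384   +0.085  +0.037  +0.440  -0.264
    235  0.5065   +0.178  -0.018  +0.658  -0.395


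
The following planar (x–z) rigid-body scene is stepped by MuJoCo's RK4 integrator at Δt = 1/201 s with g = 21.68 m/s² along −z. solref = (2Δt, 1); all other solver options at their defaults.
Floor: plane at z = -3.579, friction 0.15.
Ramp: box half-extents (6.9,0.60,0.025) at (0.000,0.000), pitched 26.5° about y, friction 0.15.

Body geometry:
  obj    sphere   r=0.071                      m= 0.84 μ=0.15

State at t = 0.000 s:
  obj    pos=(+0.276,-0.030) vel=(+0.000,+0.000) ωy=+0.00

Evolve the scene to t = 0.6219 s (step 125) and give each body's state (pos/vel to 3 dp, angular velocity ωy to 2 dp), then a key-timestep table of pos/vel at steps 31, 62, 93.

State at t = 0.6219 s:
  obj    pos=(+1.472,-0.627) vel=(+3.846,-1.918) ωy=+60.49

Key-timestep trajectory:
   step    t(s)  obj.x    obj.z    obj.vx   obj.vz 
     31  0.1542   +0.350  -0.067  +0.954  -0.476
     62  0.3085   +0.570  -0.177  +1.908  -0.951
     93  0.4627   +0.938  -0.360  +2.862  -1.427


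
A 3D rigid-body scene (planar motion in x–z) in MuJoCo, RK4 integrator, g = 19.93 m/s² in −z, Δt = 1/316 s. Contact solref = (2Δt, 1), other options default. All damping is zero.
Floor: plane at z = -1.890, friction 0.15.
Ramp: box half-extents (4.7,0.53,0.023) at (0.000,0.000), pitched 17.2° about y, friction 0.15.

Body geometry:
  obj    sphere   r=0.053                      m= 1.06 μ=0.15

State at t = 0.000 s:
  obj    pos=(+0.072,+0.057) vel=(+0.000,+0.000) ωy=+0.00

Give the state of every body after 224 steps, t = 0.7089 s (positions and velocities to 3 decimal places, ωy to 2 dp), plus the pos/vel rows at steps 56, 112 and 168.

State at t = 0.7089 s:
  obj    pos=(+1.083,-0.256) vel=(+2.851,-0.882) ωy=+56.29

Key-timestep trajectory:
   step    t(s)  obj.x    obj.z    obj.vx   obj.vz 
     56  0.1772   +0.135  +0.038  +0.713  -0.221
    112  0.3544   +0.325  -0.021  +1.425  -0.441
    168  0.5316   +0.640  -0.119  +2.138  -0.662


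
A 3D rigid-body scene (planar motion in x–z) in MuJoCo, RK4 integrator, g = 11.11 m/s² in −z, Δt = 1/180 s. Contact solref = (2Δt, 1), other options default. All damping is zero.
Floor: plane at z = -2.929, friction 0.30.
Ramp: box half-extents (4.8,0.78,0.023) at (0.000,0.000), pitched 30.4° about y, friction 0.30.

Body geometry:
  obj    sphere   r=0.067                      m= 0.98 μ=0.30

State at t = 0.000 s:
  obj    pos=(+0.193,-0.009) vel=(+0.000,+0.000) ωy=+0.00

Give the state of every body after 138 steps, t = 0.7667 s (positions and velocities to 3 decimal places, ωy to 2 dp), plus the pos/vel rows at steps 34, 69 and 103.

State at t = 0.7667 s:
  obj    pos=(+1.211,-0.606) vel=(+2.656,-1.558) ωy=+45.94

Key-timestep trajectory:
   step    t(s)  obj.x    obj.z    obj.vx   obj.vz 
     34  0.1889   +0.255  -0.045  +0.655  -0.384
     69  0.3833   +0.448  -0.158  +1.328  -0.779
    103  0.5722   +0.760  -0.342  +1.982  -1.163


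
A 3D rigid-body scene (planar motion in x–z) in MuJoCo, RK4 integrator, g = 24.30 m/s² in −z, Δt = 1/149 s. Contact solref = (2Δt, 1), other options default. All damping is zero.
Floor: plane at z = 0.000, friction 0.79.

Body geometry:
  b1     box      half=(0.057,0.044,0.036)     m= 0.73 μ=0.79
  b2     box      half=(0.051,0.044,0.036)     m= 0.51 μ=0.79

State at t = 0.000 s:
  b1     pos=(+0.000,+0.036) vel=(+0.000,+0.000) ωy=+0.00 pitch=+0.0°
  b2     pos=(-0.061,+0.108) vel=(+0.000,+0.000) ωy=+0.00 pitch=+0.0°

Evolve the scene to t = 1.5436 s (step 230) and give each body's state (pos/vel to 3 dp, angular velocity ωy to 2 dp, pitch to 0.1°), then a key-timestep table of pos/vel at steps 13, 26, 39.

State at t = 1.5436 s:
  b1     pos=(+0.000,+0.036) vel=(+0.000,+0.000) ωy=+0.00 pitch=+0.0°
  b2     pos=(-0.106,+0.051) vel=(+0.000,+0.000) ωy=+0.00 pitch=-90.0°

Key-timestep trajectory:
   step    t(s)  b1.x    b1.z    b1.vx   b1.vz   b2.x    b2.z    b2.vx   b2.vz 
     13  0.0872   +0.000  +0.036  +0.001  +0.001   -0.067  +0.106  -0.166  -0.044
     26  0.1745   +0.000  +0.036  +0.000  +0.001   -0.094  +0.079  -0.407  -0.914
     39  0.2617   +0.000  +0.036  +0.000  +0.000   -0.106  +0.050  +0.087  +0.012


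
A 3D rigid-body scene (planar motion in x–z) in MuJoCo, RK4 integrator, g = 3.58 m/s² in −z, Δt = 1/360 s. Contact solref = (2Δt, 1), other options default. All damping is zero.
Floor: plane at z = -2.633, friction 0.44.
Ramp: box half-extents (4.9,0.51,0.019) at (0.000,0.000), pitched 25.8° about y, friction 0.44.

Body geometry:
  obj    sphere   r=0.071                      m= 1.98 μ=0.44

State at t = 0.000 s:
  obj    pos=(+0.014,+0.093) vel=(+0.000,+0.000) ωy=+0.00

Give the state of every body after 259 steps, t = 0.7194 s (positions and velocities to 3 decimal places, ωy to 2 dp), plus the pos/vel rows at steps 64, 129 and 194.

State at t = 0.7194 s:
  obj    pos=(+0.273,-0.032) vel=(+0.721,-0.349) ωy=+11.28

Key-timestep trajectory:
   step    t(s)  obj.x    obj.z    obj.vx   obj.vz 
     64  0.1778   +0.030  +0.086  +0.178  -0.086
    129  0.3583   +0.078  +0.062  +0.359  -0.174
    194  0.5389   +0.160  +0.023  +0.540  -0.261


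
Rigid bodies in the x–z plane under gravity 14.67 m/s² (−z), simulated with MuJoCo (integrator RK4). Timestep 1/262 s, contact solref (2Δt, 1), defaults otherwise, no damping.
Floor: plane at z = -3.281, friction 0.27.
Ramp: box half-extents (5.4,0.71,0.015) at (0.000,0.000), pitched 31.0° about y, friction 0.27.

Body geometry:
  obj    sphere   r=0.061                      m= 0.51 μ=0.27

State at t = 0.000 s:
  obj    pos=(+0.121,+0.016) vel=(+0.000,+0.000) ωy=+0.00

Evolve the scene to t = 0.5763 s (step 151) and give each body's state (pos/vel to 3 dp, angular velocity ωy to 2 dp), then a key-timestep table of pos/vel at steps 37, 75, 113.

State at t = 0.5763 s:
  obj    pos=(+0.889,-0.446) vel=(+2.666,-1.602) ωy=+50.97

Key-timestep trajectory:
   step    t(s)  obj.x    obj.z    obj.vx   obj.vz 
     37  0.1412   +0.167  -0.012  +0.654  -0.393
     75  0.2863   +0.311  -0.098  +1.325  -0.796
    113  0.4313   +0.551  -0.243  +1.995  -1.199


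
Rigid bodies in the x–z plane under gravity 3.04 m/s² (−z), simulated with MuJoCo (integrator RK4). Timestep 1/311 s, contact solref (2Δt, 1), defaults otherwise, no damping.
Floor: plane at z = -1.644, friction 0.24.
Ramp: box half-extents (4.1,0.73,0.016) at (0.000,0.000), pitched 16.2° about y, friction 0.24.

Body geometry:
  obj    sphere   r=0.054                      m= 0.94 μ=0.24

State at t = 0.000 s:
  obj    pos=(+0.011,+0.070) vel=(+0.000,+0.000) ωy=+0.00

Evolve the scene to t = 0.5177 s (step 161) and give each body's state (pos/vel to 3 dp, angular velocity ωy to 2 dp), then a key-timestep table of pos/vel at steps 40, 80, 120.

State at t = 0.5177 s:
  obj    pos=(+0.089,+0.047) vel=(+0.301,-0.088) ωy=+5.81

Key-timestep trajectory:
   step    t(s)  obj.x    obj.z    obj.vx   obj.vz 
     40  0.1286   +0.016  +0.068  +0.075  -0.022
     80  0.2572   +0.030  +0.064  +0.150  -0.043
    120  0.3859   +0.054  +0.057  +0.224  -0.065


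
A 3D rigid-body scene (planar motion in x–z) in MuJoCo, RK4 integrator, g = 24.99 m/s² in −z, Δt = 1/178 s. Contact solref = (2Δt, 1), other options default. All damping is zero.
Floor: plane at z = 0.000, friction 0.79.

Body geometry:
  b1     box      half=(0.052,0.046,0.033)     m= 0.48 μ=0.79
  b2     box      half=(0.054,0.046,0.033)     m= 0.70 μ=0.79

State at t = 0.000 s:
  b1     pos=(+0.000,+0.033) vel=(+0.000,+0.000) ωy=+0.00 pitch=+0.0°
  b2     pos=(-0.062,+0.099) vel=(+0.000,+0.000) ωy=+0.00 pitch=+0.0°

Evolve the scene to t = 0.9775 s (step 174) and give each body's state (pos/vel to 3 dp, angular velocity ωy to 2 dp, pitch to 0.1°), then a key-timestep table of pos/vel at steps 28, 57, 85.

State at t = 0.9775 s:
  b1     pos=(+0.000,+0.033) vel=(+0.000,+0.000) ωy=+0.00 pitch=+0.0°
  b2     pos=(-0.202,+0.033) vel=(+0.000,+0.000) ωy=+0.00 pitch=+180.0°

Key-timestep trajectory:
   step    t(s)  b1.x    b1.z    b1.vx   b1.vz   b2.x    b2.z    b2.vx   b2.vz 
     28  0.1573   +0.000  +0.033  +0.000  +0.000   -0.108  +0.056  -0.758  -0.265
     57  0.3202   +0.000  +0.033  +0.000  +0.000   -0.145  +0.063  -0.069  +0.000
     85  0.4775   +0.000  +0.033  +0.000  +0.000   -0.170  +0.058  -0.404  -0.157


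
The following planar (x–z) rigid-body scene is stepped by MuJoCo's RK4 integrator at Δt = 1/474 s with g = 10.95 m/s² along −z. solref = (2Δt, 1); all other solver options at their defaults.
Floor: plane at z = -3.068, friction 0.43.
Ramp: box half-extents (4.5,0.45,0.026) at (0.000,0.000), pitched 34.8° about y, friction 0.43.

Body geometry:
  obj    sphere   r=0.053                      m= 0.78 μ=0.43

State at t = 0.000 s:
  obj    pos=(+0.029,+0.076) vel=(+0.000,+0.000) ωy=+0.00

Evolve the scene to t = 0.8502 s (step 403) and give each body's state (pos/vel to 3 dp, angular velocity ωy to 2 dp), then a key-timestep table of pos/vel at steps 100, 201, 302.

State at t = 0.8502 s:
  obj    pos=(+1.354,-0.845) vel=(+3.116,-2.166) ωy=+71.60

Key-timestep trajectory:
   step    t(s)  obj.x    obj.z    obj.vx   obj.vz 
    100  0.2110   +0.111  +0.019  +0.773  -0.538
    201  0.4241   +0.359  -0.153  +1.554  -1.080
    302  0.6371   +0.773  -0.441  +2.335  -1.623


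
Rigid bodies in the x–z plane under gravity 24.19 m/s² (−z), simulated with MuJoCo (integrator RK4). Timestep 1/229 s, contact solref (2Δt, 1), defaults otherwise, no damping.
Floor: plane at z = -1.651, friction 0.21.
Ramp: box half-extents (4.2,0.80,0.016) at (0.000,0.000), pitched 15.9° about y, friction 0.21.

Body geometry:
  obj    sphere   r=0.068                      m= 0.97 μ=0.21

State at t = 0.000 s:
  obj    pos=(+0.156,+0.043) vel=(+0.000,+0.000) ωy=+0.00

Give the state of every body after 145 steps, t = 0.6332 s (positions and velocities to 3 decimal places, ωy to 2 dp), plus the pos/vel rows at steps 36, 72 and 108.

State at t = 0.6332 s:
  obj    pos=(+1.069,-0.217) vel=(+2.883,-0.821) ωy=+44.07

Key-timestep trajectory:
   step    t(s)  obj.x    obj.z    obj.vx   obj.vz 
     36  0.1572   +0.212  +0.027  +0.716  -0.204
     72  0.3144   +0.381  -0.021  +1.432  -0.408
    108  0.4716   +0.662  -0.101  +2.147  -0.612


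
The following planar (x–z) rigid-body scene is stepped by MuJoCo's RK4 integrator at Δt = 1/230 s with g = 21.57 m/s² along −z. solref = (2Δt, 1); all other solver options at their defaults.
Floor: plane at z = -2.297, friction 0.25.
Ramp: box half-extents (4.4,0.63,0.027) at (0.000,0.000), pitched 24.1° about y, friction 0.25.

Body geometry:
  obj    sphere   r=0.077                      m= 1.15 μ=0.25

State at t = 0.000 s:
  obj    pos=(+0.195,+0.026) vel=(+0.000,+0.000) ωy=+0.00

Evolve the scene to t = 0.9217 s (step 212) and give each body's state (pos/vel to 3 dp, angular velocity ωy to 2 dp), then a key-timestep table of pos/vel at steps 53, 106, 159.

State at t = 0.9217 s:
  obj    pos=(+2.635,-1.065) vel=(+5.293,-2.368) ωy=+75.30

Key-timestep trajectory:
   step    t(s)  obj.x    obj.z    obj.vx   obj.vz 
     53  0.2304   +0.348  -0.042  +1.324  -0.592
    106  0.4609   +0.805  -0.246  +2.647  -1.184
    159  0.6913   +1.568  -0.587  +3.970  -1.776


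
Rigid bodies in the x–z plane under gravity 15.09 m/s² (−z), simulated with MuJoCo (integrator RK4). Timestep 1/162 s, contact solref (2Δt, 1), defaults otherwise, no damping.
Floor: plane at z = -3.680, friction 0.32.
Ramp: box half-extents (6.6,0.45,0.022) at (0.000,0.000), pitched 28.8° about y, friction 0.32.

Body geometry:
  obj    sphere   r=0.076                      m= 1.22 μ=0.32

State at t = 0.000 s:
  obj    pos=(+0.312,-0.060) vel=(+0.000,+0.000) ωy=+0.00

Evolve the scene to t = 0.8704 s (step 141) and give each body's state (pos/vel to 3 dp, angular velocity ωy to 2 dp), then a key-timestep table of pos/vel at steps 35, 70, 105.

State at t = 0.8704 s:
  obj    pos=(+2.036,-1.007) vel=(+3.961,-2.177) ωy=+59.45

Key-timestep trajectory:
   step    t(s)  obj.x    obj.z    obj.vx   obj.vz 
     35  0.2160   +0.418  -0.118  +0.983  -0.541
     70  0.4321   +0.737  -0.293  +1.966  -1.081
    105  0.6481   +1.268  -0.585  +2.949  -1.621


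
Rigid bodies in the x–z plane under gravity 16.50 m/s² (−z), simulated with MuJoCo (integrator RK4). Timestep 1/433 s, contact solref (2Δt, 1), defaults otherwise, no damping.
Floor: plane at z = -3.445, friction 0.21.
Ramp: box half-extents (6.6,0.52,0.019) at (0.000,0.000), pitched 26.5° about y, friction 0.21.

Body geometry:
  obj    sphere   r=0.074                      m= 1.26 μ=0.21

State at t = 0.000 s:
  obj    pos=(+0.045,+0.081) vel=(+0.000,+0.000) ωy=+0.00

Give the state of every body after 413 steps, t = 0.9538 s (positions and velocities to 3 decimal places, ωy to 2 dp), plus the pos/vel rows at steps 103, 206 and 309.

State at t = 0.9538 s:
  obj    pos=(+2.186,-0.986) vel=(+4.489,-2.238) ωy=+67.77

Key-timestep trajectory:
   step    t(s)  obj.x    obj.z    obj.vx   obj.vz 
    103  0.2379   +0.178  +0.015  +1.120  -0.558
    206  0.4758   +0.578  -0.184  +2.239  -1.116
    309  0.7136   +1.244  -0.516  +3.359  -1.675


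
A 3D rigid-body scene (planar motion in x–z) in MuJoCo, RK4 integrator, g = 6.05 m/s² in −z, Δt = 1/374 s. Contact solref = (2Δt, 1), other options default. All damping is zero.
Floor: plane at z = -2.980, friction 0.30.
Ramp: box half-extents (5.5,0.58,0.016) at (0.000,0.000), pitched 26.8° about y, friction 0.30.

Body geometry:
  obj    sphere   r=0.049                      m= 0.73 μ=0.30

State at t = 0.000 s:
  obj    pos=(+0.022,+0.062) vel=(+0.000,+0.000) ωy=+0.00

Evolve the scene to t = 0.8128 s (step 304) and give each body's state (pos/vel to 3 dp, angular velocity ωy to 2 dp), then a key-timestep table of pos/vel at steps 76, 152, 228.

State at t = 0.8128 s:
  obj    pos=(+0.596,-0.228) vel=(+1.414,-0.714) ωy=+32.32

Key-timestep trajectory:
   step    t(s)  obj.x    obj.z    obj.vx   obj.vz 
     76  0.2032   +0.058  +0.044  +0.353  -0.179
    152  0.4064   +0.166  -0.011  +0.707  -0.357
    228  0.6096   +0.345  -0.102  +1.060  -0.536


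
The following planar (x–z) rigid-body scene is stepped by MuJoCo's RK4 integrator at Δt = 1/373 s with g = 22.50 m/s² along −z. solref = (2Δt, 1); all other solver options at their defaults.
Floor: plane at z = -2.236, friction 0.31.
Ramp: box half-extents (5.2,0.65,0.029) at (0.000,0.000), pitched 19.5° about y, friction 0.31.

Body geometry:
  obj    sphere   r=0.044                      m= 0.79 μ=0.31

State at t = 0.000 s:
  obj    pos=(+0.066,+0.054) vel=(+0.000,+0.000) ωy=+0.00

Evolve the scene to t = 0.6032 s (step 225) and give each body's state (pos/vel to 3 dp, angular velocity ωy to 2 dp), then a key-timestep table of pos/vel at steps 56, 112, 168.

State at t = 0.6032 s:
  obj    pos=(+0.986,-0.272) vel=(+3.051,-1.080) ωy=+73.54

Key-timestep trajectory:
   step    t(s)  obj.x    obj.z    obj.vx   obj.vz 
     56  0.1501   +0.123  +0.034  +0.759  -0.269
    112  0.3003   +0.294  -0.027  +1.519  -0.538
    168  0.4504   +0.579  -0.128  +2.278  -0.807


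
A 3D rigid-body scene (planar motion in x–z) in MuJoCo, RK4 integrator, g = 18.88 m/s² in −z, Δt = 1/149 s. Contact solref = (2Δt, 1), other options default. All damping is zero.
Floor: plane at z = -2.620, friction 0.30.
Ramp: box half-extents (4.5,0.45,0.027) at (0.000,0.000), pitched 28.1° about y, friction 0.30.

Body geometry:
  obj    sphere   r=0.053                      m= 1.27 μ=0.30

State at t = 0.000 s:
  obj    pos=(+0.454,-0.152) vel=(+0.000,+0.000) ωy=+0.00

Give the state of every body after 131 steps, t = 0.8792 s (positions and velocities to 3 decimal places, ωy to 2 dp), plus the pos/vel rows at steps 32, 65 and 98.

State at t = 0.8792 s:
  obj    pos=(+2.620,-1.308) vel=(+4.926,-2.630) ωy=+105.35

Key-timestep trajectory:
   step    t(s)  obj.x    obj.z    obj.vx   obj.vz 
     32  0.2148   +0.583  -0.221  +1.204  -0.643
     65  0.4362   +0.987  -0.437  +2.445  -1.305
     98  0.6577   +1.666  -0.799  +3.685  -1.968


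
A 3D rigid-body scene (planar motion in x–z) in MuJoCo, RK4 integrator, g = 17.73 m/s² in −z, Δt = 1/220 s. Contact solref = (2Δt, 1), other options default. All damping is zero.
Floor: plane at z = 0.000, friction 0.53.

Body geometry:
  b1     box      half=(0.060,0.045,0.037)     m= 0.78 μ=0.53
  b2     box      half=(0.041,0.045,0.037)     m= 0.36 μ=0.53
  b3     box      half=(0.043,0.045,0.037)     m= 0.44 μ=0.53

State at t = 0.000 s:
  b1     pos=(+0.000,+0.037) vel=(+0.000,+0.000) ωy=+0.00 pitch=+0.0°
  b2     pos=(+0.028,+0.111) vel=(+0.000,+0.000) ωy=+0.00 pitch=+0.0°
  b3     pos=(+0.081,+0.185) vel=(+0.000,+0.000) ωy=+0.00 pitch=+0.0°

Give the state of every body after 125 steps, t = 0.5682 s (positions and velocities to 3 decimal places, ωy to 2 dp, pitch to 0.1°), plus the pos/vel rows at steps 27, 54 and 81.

State at t = 0.5682 s:
  b1     pos=(+0.000,+0.037) vel=(+0.000,+0.000) ωy=+0.00 pitch=+0.0°
  b2     pos=(+0.028,+0.111) vel=(+0.000,+0.000) ωy=+0.00 pitch=+0.0°
  b3     pos=(+0.109,+0.043) vel=(+0.000,+0.000) ωy=+0.00 pitch=+90.0°

Key-timestep trajectory:
   step    t(s)  b1.x    b1.z    b1.vx   b1.vz   b2.x    b2.z    b2.vx   b2.vz   b3.x    b3.z    b3.vx   b3.vz 
     27  0.1227   +0.000  +0.037  +0.000  +0.000   +0.028  +0.111  +0.000  +0.000   +0.105  +0.164  +0.354  -0.607
     54  0.2455   +0.000  +0.037  +0.000  +0.000   +0.028  +0.111  +0.000  +0.000   +0.136  +0.055  +0.000  +0.093
     81  0.3682   +0.000  +0.037  +0.000  +0.000   +0.028  +0.111  +0.000  +0.000   +0.117  +0.048  -0.377  -0.250


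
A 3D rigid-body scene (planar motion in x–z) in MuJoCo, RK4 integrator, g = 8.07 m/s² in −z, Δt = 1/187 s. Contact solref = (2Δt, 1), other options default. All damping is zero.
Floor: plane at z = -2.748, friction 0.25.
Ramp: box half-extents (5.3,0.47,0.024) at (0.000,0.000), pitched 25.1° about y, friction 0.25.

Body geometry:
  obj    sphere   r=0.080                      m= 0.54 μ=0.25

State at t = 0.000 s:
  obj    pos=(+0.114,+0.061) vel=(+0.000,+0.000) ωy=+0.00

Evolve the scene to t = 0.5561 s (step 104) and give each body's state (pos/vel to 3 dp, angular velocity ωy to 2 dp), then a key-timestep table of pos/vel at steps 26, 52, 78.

State at t = 0.5561 s:
  obj    pos=(+0.457,-0.099) vel=(+1.232,-0.577) ωy=+16.99

Key-timestep trajectory:
   step    t(s)  obj.x    obj.z    obj.vx   obj.vz 
     26  0.1390   +0.136  +0.051  +0.308  -0.144
     52  0.2781   +0.200  +0.021  +0.616  -0.288
     78  0.4171   +0.307  -0.029  +0.924  -0.433


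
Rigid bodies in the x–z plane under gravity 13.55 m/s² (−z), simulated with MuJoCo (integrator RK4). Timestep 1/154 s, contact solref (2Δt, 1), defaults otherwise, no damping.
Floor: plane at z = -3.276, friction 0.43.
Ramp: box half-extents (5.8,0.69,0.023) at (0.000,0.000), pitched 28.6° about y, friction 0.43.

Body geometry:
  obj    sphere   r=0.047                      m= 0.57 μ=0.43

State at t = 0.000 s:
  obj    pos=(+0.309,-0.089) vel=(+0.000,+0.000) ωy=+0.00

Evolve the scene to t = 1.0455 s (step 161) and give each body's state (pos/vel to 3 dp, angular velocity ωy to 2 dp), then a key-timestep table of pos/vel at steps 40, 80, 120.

State at t = 1.0455 s:
  obj    pos=(+2.532,-1.301) vel=(+4.252,-2.318) ωy=+103.04

Key-timestep trajectory:
   step    t(s)  obj.x    obj.z    obj.vx   obj.vz 
     40  0.2597   +0.446  -0.164  +1.057  -0.576
     80  0.5195   +0.858  -0.388  +2.113  -1.152
    120  0.7792   +1.544  -0.762  +3.170  -1.728


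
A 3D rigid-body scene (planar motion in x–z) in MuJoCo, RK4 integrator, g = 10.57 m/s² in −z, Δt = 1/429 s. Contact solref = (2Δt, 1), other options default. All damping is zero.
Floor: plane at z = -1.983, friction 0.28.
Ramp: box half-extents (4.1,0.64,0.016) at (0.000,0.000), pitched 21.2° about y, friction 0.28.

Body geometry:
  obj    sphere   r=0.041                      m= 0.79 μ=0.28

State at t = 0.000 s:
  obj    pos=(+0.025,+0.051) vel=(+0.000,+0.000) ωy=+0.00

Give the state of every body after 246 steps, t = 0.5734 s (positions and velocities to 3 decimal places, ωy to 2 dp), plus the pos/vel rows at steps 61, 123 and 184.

State at t = 0.5734 s:
  obj    pos=(+0.444,-0.111) vel=(+1.460,-0.566) ωy=+38.18

Key-timestep trajectory:
   step    t(s)  obj.x    obj.z    obj.vx   obj.vz 
     61  0.1422   +0.051  +0.041  +0.362  -0.140
    123  0.2867   +0.130  +0.011  +0.730  -0.283
    184  0.4289   +0.259  -0.039  +1.092  -0.423


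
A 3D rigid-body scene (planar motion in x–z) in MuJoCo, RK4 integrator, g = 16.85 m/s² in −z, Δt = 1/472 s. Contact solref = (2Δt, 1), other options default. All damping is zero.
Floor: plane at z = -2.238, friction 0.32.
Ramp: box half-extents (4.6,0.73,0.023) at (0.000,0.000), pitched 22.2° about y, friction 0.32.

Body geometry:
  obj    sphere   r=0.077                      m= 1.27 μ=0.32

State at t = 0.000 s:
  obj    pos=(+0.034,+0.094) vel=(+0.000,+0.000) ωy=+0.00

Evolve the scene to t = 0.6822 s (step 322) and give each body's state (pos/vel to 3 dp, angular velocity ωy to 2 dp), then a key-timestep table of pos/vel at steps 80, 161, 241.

State at t = 0.6822 s:
  obj    pos=(+1.014,-0.306) vel=(+2.872,-1.172) ωy=+40.29

Key-timestep trajectory:
   step    t(s)  obj.x    obj.z    obj.vx   obj.vz 
     80  0.1695   +0.095  +0.069  +0.714  -0.291
    161  0.3411   +0.279  -0.006  +1.436  -0.586
    241  0.5106   +0.583  -0.130  +2.150  -0.877


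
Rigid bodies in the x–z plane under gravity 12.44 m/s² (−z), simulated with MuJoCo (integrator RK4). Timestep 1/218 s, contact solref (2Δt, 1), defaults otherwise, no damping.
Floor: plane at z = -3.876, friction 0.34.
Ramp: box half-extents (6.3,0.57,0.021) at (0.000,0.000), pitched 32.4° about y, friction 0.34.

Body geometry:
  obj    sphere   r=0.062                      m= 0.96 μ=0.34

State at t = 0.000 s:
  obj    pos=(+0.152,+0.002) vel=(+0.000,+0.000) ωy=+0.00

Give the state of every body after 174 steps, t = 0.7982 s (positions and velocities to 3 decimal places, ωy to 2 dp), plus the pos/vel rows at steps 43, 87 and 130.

State at t = 0.7982 s:
  obj    pos=(+1.433,-0.811) vel=(+3.209,-2.036) ωy=+61.28

Key-timestep trajectory:
   step    t(s)  obj.x    obj.z    obj.vx   obj.vz 
     43  0.1972   +0.230  -0.048  +0.793  -0.503
     87  0.3991   +0.472  -0.201  +1.605  -1.018
    130  0.5963   +0.867  -0.452  +2.397  -1.521


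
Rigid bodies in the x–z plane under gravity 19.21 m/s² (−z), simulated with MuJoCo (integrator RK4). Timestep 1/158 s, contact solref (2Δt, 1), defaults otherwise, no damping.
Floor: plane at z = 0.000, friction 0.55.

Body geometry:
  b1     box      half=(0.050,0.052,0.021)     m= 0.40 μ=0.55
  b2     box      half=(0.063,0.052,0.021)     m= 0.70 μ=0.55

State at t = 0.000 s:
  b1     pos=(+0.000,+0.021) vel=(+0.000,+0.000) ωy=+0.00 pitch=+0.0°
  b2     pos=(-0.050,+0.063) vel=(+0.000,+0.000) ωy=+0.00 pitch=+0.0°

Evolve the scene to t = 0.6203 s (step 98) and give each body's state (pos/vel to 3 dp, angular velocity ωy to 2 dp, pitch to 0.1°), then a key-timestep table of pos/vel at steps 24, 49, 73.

State at t = 0.6203 s:
  b1     pos=(+0.000,+0.021) vel=(+0.002,+0.000) ωy=+0.00 pitch=+0.0°
  b2     pos=(-0.064,+0.057) vel=(+0.000,-0.002) ωy=+0.05 pitch=-40.5°

Key-timestep trajectory:
   step    t(s)  b1.x    b1.z    b1.vx   b1.vz   b2.x    b2.z    b2.vx   b2.vz 
     24  0.1519   +0.000  +0.021  +0.000  +0.000   -0.051  +0.063  -0.008  +0.000
     49  0.3101   +0.000  +0.021  +0.000  +0.000   -0.056  +0.062  -0.083  -0.023
     73  0.4620   +0.000  +0.021  +0.005  -0.001   -0.062  +0.058  +0.039  +0.020


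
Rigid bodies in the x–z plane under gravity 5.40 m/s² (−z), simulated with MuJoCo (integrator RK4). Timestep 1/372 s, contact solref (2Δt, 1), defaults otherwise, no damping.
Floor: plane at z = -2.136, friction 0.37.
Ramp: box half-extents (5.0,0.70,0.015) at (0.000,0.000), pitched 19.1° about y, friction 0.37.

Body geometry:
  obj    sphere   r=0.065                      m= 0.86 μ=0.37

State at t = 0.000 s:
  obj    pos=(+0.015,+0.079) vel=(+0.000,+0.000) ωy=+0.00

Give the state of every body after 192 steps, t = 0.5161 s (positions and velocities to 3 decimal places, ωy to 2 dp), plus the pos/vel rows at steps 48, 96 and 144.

State at t = 0.5161 s:
  obj    pos=(+0.174,+0.024) vel=(+0.616,-0.213) ωy=+10.02

Key-timestep trajectory:
   step    t(s)  obj.x    obj.z    obj.vx   obj.vz 
     48  0.1290   +0.025  +0.076  +0.154  -0.053
     96  0.2581   +0.055  +0.066  +0.308  -0.107
    144  0.3871   +0.105  +0.048  +0.462  -0.160


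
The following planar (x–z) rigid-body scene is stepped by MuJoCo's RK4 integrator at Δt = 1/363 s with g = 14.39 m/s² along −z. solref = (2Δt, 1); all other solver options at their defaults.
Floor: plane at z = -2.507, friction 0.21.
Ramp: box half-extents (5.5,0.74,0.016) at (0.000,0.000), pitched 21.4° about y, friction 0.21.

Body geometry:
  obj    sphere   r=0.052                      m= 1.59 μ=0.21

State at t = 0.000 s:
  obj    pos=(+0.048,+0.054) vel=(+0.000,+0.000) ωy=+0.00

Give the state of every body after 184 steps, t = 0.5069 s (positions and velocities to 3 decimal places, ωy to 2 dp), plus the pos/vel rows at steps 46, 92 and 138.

State at t = 0.5069 s:
  obj    pos=(+0.497,-0.122) vel=(+1.770,-0.694) ωy=+36.55

Key-timestep trajectory:
   step    t(s)  obj.x    obj.z    obj.vx   obj.vz 
     46  0.1267   +0.076  +0.043  +0.443  -0.173
     92  0.2534   +0.160  +0.010  +0.885  -0.347
    138  0.3802   +0.300  -0.045  +1.328  -0.520


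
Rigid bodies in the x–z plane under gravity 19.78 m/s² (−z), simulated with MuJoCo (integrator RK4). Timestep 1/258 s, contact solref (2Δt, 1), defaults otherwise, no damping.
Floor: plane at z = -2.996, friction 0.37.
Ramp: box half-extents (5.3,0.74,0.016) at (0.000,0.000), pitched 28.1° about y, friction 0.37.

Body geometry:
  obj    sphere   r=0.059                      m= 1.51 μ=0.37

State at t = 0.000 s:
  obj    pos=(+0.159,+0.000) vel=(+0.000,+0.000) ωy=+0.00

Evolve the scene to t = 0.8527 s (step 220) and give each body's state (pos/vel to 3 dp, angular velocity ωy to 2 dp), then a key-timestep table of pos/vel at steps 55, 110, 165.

State at t = 0.8527 s:
  obj    pos=(+2.293,-1.140) vel=(+5.006,-2.673) ωy=+96.17

Key-timestep trajectory:
   step    t(s)  obj.x    obj.z    obj.vx   obj.vz 
     55  0.2132   +0.292  -0.071  +1.252  -0.668
    110  0.4264   +0.693  -0.285  +2.503  -1.336
    165  0.6395   +1.360  -0.641  +3.754  -2.005


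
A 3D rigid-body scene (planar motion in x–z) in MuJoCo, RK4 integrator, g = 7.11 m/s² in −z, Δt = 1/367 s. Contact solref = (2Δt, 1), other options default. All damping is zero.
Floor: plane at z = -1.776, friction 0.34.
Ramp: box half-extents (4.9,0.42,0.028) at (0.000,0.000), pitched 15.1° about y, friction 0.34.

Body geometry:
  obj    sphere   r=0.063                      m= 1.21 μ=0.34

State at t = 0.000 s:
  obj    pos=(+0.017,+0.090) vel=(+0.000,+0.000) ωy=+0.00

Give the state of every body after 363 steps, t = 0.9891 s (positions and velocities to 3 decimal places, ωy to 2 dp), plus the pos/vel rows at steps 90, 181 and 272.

State at t = 0.9891 s:
  obj    pos=(+0.642,-0.079) vel=(+1.263,-0.341) ωy=+20.77

Key-timestep trajectory:
   step    t(s)  obj.x    obj.z    obj.vx   obj.vz 
     90  0.2452   +0.055  +0.079  +0.313  -0.085
    181  0.4932   +0.172  +0.048  +0.630  -0.170
    272  0.7411   +0.368  -0.005  +0.947  -0.255


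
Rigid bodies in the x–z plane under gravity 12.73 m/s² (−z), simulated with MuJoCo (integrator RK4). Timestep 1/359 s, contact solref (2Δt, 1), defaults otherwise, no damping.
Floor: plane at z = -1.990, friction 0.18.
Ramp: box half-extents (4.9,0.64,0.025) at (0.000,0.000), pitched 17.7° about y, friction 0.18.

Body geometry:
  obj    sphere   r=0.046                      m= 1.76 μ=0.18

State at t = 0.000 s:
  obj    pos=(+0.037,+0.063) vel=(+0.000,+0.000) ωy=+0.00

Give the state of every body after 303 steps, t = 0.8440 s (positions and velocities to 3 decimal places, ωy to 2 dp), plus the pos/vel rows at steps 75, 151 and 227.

State at t = 0.8440 s:
  obj    pos=(+0.975,-0.237) vel=(+2.223,-0.709) ωy=+50.72

Key-timestep trajectory:
   step    t(s)  obj.x    obj.z    obj.vx   obj.vz 
     75  0.2089   +0.094  +0.044  +0.550  -0.176
    151  0.4206   +0.270  -0.012  +1.108  -0.354
    227  0.6323   +0.563  -0.105  +1.665  -0.531


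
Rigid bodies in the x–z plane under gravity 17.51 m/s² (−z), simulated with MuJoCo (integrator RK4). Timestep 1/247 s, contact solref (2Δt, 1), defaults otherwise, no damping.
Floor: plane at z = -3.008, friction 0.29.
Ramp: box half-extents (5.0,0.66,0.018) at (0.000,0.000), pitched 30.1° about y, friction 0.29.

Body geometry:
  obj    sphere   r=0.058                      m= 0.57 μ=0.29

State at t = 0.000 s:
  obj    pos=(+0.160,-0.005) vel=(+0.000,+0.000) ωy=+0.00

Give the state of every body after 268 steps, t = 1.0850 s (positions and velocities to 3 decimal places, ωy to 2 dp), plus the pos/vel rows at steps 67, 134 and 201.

State at t = 1.0850 s:
  obj    pos=(+3.355,-1.857) vel=(+5.888,-3.413) ωy=+117.32

Key-timestep trajectory:
   step    t(s)  obj.x    obj.z    obj.vx   obj.vz 
     67  0.2713   +0.360  -0.121  +1.472  -0.853
    134  0.5425   +0.959  -0.468  +2.944  -1.707
    201  0.8138   +1.957  -1.047  +4.416  -2.560


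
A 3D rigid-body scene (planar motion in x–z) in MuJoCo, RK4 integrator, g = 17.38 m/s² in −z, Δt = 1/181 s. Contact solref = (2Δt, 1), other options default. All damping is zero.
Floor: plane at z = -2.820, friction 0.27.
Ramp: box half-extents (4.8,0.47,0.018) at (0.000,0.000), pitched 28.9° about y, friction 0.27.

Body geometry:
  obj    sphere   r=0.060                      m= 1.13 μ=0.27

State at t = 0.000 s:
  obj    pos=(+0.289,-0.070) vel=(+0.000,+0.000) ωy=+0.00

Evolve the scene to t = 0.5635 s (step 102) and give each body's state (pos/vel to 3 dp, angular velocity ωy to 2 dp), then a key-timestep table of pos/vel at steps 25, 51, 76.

State at t = 0.5635 s:
  obj    pos=(+1.123,-0.531) vel=(+2.960,-1.634) ωy=+56.32

Key-timestep trajectory:
   step    t(s)  obj.x    obj.z    obj.vx   obj.vz 
     25  0.1381   +0.339  -0.098  +0.726  -0.401
     51  0.2818   +0.498  -0.186  +1.480  -0.817
     76  0.4199   +0.752  -0.326  +2.206  -1.218


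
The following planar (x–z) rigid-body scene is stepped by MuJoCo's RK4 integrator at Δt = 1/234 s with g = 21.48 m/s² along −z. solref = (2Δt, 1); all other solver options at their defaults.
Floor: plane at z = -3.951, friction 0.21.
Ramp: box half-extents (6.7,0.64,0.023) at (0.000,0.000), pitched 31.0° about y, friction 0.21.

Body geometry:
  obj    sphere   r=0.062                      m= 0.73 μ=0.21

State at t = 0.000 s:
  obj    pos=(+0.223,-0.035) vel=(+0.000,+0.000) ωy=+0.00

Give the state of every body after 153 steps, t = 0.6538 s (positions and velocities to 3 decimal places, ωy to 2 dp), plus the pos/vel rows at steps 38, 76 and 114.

State at t = 0.6538 s:
  obj    pos=(+1.671,-0.905) vel=(+4.429,-2.661) ωy=+83.30

Key-timestep trajectory:
   step    t(s)  obj.x    obj.z    obj.vx   obj.vz 
     38  0.1624   +0.312  -0.089  +1.101  -0.661
     76  0.3248   +0.581  -0.250  +2.201  -1.322
    114  0.4872   +1.027  -0.518  +3.300  -1.983


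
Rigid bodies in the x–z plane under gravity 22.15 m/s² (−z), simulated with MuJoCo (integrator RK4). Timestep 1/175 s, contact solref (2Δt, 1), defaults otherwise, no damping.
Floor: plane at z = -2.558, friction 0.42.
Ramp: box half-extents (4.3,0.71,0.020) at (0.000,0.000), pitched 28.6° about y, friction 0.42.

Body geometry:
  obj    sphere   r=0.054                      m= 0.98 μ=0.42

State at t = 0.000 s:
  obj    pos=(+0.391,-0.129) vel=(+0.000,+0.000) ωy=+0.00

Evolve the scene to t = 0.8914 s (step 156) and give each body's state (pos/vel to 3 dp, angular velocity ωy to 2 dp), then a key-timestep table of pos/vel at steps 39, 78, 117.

State at t = 0.8914 s:
  obj    pos=(+3.033,-1.569) vel=(+5.927,-3.232) ωy=+125.01

Key-timestep trajectory:
   step    t(s)  obj.x    obj.z    obj.vx   obj.vz 
     39  0.2229   +0.556  -0.219  +1.482  -0.808
     78  0.4457   +1.052  -0.489  +2.964  -1.616
    117  0.6686   +1.877  -0.939  +4.445  -2.424


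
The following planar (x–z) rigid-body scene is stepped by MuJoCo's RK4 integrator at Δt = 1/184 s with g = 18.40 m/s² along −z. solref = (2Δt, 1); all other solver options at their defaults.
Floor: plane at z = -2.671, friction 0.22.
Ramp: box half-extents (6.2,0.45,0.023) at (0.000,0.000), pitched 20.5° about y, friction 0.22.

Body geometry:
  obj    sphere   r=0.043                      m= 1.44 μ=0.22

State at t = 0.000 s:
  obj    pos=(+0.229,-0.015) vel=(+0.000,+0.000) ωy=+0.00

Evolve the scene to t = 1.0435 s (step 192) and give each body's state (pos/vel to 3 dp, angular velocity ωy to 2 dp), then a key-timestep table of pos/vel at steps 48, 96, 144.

State at t = 1.0435 s:
  obj    pos=(+2.576,-0.893) vel=(+4.499,-1.682) ωy=+111.68

Key-timestep trajectory:
   step    t(s)  obj.x    obj.z    obj.vx   obj.vz 
     48  0.2609   +0.376  -0.070  +1.125  -0.421
     96  0.5217   +0.816  -0.235  +2.249  -0.841
    144  0.7826   +1.549  -0.509  +3.374  -1.262


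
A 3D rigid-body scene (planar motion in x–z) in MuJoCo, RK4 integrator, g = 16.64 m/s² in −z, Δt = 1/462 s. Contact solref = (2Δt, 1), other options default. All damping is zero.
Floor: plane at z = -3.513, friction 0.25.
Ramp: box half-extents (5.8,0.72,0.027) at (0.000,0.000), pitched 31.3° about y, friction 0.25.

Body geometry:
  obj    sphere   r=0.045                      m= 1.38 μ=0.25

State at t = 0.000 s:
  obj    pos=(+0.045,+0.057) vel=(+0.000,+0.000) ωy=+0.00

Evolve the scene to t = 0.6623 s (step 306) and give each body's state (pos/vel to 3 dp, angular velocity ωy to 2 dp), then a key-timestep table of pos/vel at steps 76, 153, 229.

State at t = 0.6623 s:
  obj    pos=(+1.202,-0.647) vel=(+3.495,-2.125) ωy=+90.87

Key-timestep trajectory:
   step    t(s)  obj.x    obj.z    obj.vx   obj.vz 
     76  0.1645   +0.116  +0.013  +0.868  -0.528
    153  0.3312   +0.334  -0.119  +1.748  -1.063
    229  0.4957   +0.693  -0.337  +2.615  -1.590


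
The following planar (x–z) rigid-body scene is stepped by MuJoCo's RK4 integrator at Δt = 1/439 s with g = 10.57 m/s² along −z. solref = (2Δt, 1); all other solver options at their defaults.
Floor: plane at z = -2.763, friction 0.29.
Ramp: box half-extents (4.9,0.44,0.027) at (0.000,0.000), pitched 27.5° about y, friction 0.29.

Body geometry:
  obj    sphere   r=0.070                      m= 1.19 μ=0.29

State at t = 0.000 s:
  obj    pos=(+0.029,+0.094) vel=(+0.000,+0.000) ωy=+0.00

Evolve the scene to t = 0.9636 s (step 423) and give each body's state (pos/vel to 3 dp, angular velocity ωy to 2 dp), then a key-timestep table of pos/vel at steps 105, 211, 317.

State at t = 0.9636 s:
  obj    pos=(+1.465,-0.653) vel=(+2.980,-1.551) ωy=+47.98

Key-timestep trajectory:
   step    t(s)  obj.x    obj.z    obj.vx   obj.vz 
    105  0.2392   +0.118  +0.048  +0.740  -0.385
    211  0.4806   +0.386  -0.092  +1.486  -0.774
    317  0.7221   +0.835  -0.326  +2.233  -1.162


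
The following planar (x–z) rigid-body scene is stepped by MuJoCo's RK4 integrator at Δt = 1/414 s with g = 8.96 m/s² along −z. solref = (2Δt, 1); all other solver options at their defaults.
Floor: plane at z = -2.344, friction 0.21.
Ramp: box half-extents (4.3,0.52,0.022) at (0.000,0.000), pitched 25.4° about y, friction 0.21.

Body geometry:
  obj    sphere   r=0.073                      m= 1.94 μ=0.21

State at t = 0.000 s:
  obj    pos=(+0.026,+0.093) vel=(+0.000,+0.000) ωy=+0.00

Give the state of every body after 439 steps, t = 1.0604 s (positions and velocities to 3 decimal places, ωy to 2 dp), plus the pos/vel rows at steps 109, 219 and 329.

State at t = 1.0604 s:
  obj    pos=(+1.420,-0.569) vel=(+2.630,-1.249) ωy=+39.87

Key-timestep trajectory:
   step    t(s)  obj.x    obj.z    obj.vx   obj.vz 
    109  0.2633   +0.112  +0.052  +0.653  -0.310
    219  0.5290   +0.373  -0.072  +1.312  -0.623
    329  0.7947   +0.809  -0.279  +1.971  -0.936


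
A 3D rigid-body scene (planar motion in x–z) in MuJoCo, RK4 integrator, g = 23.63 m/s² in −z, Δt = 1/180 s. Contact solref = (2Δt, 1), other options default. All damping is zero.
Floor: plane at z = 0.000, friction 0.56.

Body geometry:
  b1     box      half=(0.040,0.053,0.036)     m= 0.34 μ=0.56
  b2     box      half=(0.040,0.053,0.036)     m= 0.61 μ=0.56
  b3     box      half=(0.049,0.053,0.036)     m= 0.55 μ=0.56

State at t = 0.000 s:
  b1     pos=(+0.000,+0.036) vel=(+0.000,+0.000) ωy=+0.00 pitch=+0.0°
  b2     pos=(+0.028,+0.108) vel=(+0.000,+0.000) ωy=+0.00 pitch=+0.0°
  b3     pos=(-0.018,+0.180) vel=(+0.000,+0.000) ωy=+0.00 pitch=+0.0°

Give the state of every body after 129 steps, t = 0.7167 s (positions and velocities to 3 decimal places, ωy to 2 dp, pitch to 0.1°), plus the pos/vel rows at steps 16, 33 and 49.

State at t = 0.7167 s:
  b1     pos=(+0.000,+0.036) vel=(+0.000,+0.000) ωy=+0.00 pitch=+0.0°
  b2     pos=(+0.029,+0.108) vel=(+0.000,+0.000) ωy=+0.00 pitch=+0.1°
  b3     pos=(-0.134,+0.036) vel=(+0.000,+0.000) ωy=+0.00 pitch=+180.0°

Key-timestep trajectory:
   step    t(s)  b1.x    b1.z    b1.vx   b1.vz   b2.x    b2.z    b2.vx   b2.vz   b3.x    b3.z    b3.vx   b3.vz 
     16  0.0889   +0.000  +0.036  +0.001  +0.000   +0.028  +0.108  +0.003  +0.001   -0.027  +0.177  -0.241  -0.114
     33  0.1833   +0.000  +0.036  +0.010  -0.003   +0.028  +0.108  +0.009  -0.002   -0.065  +0.119  -0.867  -0.555
     49  0.2722   +0.000  +0.036  +0.000  +0.000   +0.029  +0.108  +0.000  +0.000   -0.137  +0.030  +0.064  +0.233


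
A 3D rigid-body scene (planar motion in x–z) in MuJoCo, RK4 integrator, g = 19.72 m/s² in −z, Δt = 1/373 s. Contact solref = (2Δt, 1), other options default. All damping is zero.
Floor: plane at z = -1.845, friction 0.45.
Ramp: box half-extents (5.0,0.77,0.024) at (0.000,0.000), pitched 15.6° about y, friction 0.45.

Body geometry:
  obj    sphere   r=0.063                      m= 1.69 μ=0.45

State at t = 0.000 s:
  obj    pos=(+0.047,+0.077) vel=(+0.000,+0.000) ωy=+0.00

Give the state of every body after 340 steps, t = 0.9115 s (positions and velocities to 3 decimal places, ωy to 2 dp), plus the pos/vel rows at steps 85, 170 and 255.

State at t = 0.9115 s:
  obj    pos=(+1.563,-0.346) vel=(+3.326,-0.929) ωy=+54.80

Key-timestep trajectory:
   step    t(s)  obj.x    obj.z    obj.vx   obj.vz 
     85  0.2279   +0.142  +0.051  +0.831  -0.232
    170  0.4558   +0.426  -0.029  +1.663  -0.464
    255  0.6836   +0.900  -0.161  +2.494  -0.696


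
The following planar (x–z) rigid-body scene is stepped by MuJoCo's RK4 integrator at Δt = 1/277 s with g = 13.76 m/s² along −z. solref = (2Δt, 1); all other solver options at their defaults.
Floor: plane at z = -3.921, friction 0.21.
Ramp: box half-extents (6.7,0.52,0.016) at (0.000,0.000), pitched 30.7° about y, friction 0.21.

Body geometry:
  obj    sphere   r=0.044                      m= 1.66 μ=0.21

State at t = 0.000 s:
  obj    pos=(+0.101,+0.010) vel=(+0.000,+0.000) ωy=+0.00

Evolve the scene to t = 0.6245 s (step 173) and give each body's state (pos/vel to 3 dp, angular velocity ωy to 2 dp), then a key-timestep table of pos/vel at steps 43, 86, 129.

State at t = 0.6245 s:
  obj    pos=(+0.943,-0.490) vel=(+2.695,-1.600) ωy=+71.20

Key-timestep trajectory:
   step    t(s)  obj.x    obj.z    obj.vx   obj.vz 
     43  0.1552   +0.153  -0.021  +0.670  -0.398
     86  0.3105   +0.309  -0.114  +1.340  -0.796
    129  0.4657   +0.569  -0.268  +2.010  -1.193
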